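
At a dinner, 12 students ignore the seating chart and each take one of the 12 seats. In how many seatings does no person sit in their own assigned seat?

The number of derangements of 12 is !12 = Σ_{k=0}^{12} (-1)^k·12!/k!
= 12! - 12!/1! + 12!/2! - 12!/3! + 12!/4! - 12!/5! + 12!/6! - 12!/7! + 12!/8! - 12!/9! + 12!/10! - 12!/11! + 12!/12!
= 479001600 - 479001600 + 239500800 - 79833600 + 19958400 - 3991680 + 665280 - 95040 + 11880 - 1320 + 132 - 12 + 1
= 176214841

176214841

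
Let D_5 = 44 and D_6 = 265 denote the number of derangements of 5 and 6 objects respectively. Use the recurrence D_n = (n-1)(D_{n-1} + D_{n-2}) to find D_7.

1854

D_7 = (7-1)·(D_6 + D_5) = 6·(265 + 44) = 6·309 = 1854.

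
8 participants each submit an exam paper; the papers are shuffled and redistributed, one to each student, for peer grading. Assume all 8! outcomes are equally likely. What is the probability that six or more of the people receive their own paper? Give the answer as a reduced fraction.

29/40320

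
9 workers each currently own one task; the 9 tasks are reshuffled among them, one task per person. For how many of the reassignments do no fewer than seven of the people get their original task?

37

Sum C(9,i)·!(9-i) for i = 7..9:
  i=7: C(9,7)·!2 = 36·1 = 36
  i=8: C(9,8)·!1 = 9·0 = 0
  i=9: C(9,9)·!0 = 1·1 = 1
Total = 37.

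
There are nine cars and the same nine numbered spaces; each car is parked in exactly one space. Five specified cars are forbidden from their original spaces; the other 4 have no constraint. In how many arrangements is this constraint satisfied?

205056

Let A_j be the event that the j-th constrained one is fixed. By inclusion-exclusion over the 5 events:
Σ_{j=0}^{5} (-1)^j C(5,j)(9-j)!
= C(5,0)·9! - C(5,1)·8! + C(5,2)·7! - C(5,3)·6! + C(5,4)·5! - C(5,5)·4!
= 362880 - 201600 + 50400 - 7200 + 600 - 24
= 205056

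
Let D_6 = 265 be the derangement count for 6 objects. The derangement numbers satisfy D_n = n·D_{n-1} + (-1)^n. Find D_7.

D_7 = 7·265 - 1 = 1854.

1854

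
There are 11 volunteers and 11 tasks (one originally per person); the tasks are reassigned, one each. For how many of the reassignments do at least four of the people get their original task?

757934

# with exactly i fixed is C(11,i)·!(11-i); sum over i=4..11:
  i=4: C(11,4)·!7 = 330·1854 = 611820
  i=5: C(11,5)·!6 = 462·265 = 122430
  i=6: C(11,6)·!5 = 462·44 = 20328
  i=7: C(11,7)·!4 = 330·9 = 2970
  i=8: C(11,8)·!3 = 165·2 = 330
  i=9: C(11,9)·!2 = 55·1 = 55
  i=10: C(11,10)·!1 = 11·0 = 0
  i=11: C(11,11)·!0 = 1·1 = 1
Total = 757934.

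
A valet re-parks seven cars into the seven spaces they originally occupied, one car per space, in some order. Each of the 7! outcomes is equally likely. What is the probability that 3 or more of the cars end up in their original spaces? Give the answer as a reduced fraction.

407/5040

Favorable outcomes: Σ_{i≥3} C(7,i)·!(7-i) = 35·9 + 35·2 + 21·1 + 7·0 + 1·1 = 407.
Total outcomes: 7! = 5040.
Probability = 407/5040 = 407/5040.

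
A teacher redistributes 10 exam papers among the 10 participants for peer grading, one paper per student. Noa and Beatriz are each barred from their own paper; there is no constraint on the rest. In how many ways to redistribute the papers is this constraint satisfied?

2943360

Inclusion-exclusion on the 2 forbidden self-matches:
Σ_{j=0}^{2} (-1)^j C(2,j)(10-j)!
= C(2,0)·10! - C(2,1)·9! + C(2,2)·8!
= 3628800 - 725760 + 40320
= 2943360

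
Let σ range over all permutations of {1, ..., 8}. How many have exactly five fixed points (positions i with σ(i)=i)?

112

Pick the 5 fixed positions: C(8,5) = 56 ways.
The other 3 form a derangement: !3 = 2.
Total: 56 × 2 = 112.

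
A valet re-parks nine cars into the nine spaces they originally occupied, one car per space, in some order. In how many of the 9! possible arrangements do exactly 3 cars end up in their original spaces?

22260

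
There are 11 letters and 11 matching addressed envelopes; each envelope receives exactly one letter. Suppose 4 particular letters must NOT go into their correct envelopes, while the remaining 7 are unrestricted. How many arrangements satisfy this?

Let A_j be the event that the j-th constrained one is fixed. By inclusion-exclusion over the 4 events:
Σ_{j=0}^{4} (-1)^j C(4,j)(11-j)!
= C(4,0)·11! - C(4,1)·10! + C(4,2)·9! - C(4,3)·8! + C(4,4)·7!
= 39916800 - 14515200 + 2177280 - 161280 + 5040
= 27422640

27422640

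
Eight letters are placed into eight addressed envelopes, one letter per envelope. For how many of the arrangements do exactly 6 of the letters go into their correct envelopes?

Pick the 6 fixed positions: C(8,6) = 28 ways.
The remaining 2 must be deranged: !2 = 1.
Total: 28 × 1 = 28.

28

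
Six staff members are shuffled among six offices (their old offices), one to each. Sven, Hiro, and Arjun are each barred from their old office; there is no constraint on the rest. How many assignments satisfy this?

426

Inclusion-exclusion on the 3 forbidden self-matches:
Σ_{j=0}^{3} (-1)^j C(3,j)(6-j)!
= C(3,0)·6! - C(3,1)·5! + C(3,2)·4! - C(3,3)·3!
= 720 - 360 + 72 - 6
= 426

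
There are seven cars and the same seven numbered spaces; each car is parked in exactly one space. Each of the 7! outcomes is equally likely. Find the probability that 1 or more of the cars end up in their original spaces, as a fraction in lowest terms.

177/280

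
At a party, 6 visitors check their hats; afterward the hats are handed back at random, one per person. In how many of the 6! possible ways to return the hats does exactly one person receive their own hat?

264

Pick the single fixed position: C(6,1) = 6 ways.
The remaining 5 must be deranged: !5 = 44.
Total: 6 × 44 = 264.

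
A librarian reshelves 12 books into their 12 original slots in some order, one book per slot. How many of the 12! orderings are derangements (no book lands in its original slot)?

!12 = 12! · Σ_{k=0}^{12} (-1)^k/k!
= 12! - 12!/1! + 12!/2! - 12!/3! + 12!/4! - 12!/5! + 12!/6! - 12!/7! + 12!/8! - 12!/9! + 12!/10! - 12!/11! + 12!/12!
= 479001600 - 479001600 + 239500800 - 79833600 + 19958400 - 3991680 + 665280 - 95040 + 11880 - 1320 + 132 - 12 + 1
= 176214841

176214841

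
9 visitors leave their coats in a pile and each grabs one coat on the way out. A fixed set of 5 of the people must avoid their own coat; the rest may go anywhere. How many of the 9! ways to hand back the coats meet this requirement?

205056

Inclusion-exclusion on the 5 forbidden self-matches:
Σ_{j=0}^{5} (-1)^j C(5,j)(9-j)!
= C(5,0)·9! - C(5,1)·8! + C(5,2)·7! - C(5,3)·6! + C(5,4)·5! - C(5,5)·4!
= 362880 - 201600 + 50400 - 7200 + 600 - 24
= 205056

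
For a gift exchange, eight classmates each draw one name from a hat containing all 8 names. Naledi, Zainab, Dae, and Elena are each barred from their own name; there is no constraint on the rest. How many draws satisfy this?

24024

Let A_j be the event that the j-th constrained one is fixed. By inclusion-exclusion over the 4 events:
Σ_{j=0}^{4} (-1)^j C(4,j)(8-j)!
= C(4,0)·8! - C(4,1)·7! + C(4,2)·6! - C(4,3)·5! + C(4,4)·4!
= 40320 - 20160 + 4320 - 480 + 24
= 24024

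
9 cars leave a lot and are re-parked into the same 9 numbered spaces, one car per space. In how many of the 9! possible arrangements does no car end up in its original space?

!9 = 9! · Σ_{k=0}^{9} (-1)^k/k!
= 9! - 9!/1! + 9!/2! - 9!/3! + 9!/4! - 9!/5! + 9!/6! - 9!/7! + 9!/8! - 9!/9!
= 362880 - 362880 + 181440 - 60480 + 15120 - 3024 + 504 - 72 + 9 - 1
= 133496

133496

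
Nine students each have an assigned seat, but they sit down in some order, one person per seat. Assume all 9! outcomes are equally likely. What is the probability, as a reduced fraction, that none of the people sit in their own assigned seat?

16687/45360

Favorable outcomes: !9 = 133496.
Total outcomes: 9! = 362880.
Probability = 133496/362880 = 16687/45360.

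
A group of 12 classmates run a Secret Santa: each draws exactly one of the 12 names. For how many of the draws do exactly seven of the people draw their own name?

34848

Choose which 7 of the 12 are fixed: C(12,7) = 792.
The other 5 form a derangement: !5 = 44.
Total: 792 × 44 = 34848.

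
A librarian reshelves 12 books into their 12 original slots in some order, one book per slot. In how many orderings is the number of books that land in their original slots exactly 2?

88107426

Pick the 2 fixed positions: C(12,2) = 66 ways.
The remaining 10 must be deranged: !10 = 1334961.
Total: 66 × 1334961 = 88107426.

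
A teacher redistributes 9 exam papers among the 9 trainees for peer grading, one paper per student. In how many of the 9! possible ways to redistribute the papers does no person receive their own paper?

133496

The number of derangements of 9 is !9 = Σ_{k=0}^{9} (-1)^k·9!/k!
= 9! - 9!/1! + 9!/2! - 9!/3! + 9!/4! - 9!/5! + 9!/6! - 9!/7! + 9!/8! - 9!/9!
= 362880 - 362880 + 181440 - 60480 + 15120 - 3024 + 504 - 72 + 9 - 1
= 133496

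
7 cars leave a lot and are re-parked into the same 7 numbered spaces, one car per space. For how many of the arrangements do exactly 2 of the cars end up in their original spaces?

924

Choose which 2 of the 7 are fixed: C(7,2) = 21.
The remaining 5 must be deranged: !5 = 44.
Total: 21 × 44 = 924.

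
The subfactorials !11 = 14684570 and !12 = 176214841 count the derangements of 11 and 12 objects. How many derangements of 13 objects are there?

2290792932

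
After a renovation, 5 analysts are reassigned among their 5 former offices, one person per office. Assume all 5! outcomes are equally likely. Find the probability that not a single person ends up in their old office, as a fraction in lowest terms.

Favorable outcomes: !5 = 44.
Total outcomes: 5! = 120.
Probability = 44/120 = 11/30.

11/30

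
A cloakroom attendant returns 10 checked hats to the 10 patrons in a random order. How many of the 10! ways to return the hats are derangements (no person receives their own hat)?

1334961

Recurrence: !10 = 9·(!9 + !8).
!10 = 9·(133496 + 14833) = 9·148329 = 1334961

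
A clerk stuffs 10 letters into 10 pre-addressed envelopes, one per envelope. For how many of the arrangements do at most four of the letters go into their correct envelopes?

# with exactly i fixed is C(10,i)·!(10-i); sum over i=0..4:
  i=0: C(10,0)·!10 = 1·1334961 = 1334961
  i=1: C(10,1)·!9 = 10·133496 = 1334960
  i=2: C(10,2)·!8 = 45·14833 = 667485
  i=3: C(10,3)·!7 = 120·1854 = 222480
  i=4: C(10,4)·!6 = 210·265 = 55650
Total = 3615536.

3615536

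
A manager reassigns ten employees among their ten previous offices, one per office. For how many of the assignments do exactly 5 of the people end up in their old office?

11088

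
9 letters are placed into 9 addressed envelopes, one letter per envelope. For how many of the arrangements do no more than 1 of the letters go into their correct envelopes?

# with exactly i fixed is C(9,i)·!(9-i); sum over i=0..1:
  i=0: C(9,0)·!9 = 1·133496 = 133496
  i=1: C(9,1)·!8 = 9·14833 = 133497
Total = 266993.

266993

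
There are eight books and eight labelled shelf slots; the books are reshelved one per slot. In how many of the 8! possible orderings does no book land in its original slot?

Recurrence: !8 = 7·(!7 + !6).
!8 = 7·(1854 + 265) = 7·2119 = 14833

14833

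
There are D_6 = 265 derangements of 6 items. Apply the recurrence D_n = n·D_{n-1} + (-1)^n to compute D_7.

D_7 = 7·265 - 1 = 1854.

1854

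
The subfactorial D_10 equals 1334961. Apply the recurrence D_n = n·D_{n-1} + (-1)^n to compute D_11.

14684570

D_11 = 11·1334961 - 1 = 14684570.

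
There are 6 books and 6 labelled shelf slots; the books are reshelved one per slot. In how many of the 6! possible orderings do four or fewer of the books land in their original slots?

719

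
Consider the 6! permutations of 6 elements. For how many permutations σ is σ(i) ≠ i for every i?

265

!6 = 6! · Σ_{k=0}^{6} (-1)^k/k!
= 6! - 6!/1! + 6!/2! - 6!/3! + 6!/4! - 6!/5! + 6!/6!
= 720 - 720 + 360 - 120 + 30 - 6 + 1
= 265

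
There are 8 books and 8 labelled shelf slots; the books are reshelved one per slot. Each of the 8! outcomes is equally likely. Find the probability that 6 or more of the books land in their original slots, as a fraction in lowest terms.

29/40320

Favorable outcomes: Σ_{i≥6} C(8,i)·!(8-i) = 28·1 + 8·0 + 1·1 = 29.
Total outcomes: 8! = 40320.
Probability = 29/40320 = 29/40320.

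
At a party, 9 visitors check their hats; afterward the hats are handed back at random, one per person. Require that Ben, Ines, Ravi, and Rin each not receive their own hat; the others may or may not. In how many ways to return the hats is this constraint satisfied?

229080

Inclusion-exclusion on the 4 forbidden self-matches:
Σ_{j=0}^{4} (-1)^j C(4,j)(9-j)!
= C(4,0)·9! - C(4,1)·8! + C(4,2)·7! - C(4,3)·6! + C(4,4)·5!
= 362880 - 161280 + 30240 - 2880 + 120
= 229080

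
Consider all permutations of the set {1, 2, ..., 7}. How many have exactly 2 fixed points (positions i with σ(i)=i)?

924

Choose which 2 of the 7 are fixed: C(7,2) = 21.
The other 5 form a derangement: !5 = 44.
Total: 21 × 44 = 924.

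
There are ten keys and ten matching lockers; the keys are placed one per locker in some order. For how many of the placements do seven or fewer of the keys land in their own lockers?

3628754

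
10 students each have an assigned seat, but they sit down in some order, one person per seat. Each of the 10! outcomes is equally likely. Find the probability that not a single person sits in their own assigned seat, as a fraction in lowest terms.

Favorable outcomes: !10 = 1334961.
Total outcomes: 10! = 3628800.
Probability = 1334961/3628800 = 16481/44800.

16481/44800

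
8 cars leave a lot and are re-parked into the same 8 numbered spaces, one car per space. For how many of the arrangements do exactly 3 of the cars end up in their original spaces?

Pick the 3 fixed positions: C(8,3) = 56 ways.
The other 5 form a derangement: !5 = 44.
Total: 56 × 44 = 2464.

2464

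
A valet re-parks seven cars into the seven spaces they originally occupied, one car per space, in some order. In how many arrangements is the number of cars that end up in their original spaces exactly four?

Pick the 4 fixed positions: C(7,4) = 35 ways.
The remaining 3 must be deranged: !3 = 2.
Total: 35 × 2 = 70.

70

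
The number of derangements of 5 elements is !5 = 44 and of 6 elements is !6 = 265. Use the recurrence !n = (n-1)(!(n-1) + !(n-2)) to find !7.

1854

!7 = (7-1)·(!6 + !5) = 6·(265 + 44) = 6·309 = 1854.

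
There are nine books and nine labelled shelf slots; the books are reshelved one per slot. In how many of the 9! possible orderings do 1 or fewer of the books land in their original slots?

# with exactly i fixed is C(9,i)·!(9-i); sum over i=0..1:
  i=0: C(9,0)·!9 = 1·133496 = 133496
  i=1: C(9,1)·!8 = 9·14833 = 133497
Total = 266993.

266993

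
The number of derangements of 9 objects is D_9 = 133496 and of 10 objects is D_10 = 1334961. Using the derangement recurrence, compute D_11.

D_11 = (11-1)·(D_10 + D_9) = 10·(1334961 + 133496) = 10·1468457 = 14684570.

14684570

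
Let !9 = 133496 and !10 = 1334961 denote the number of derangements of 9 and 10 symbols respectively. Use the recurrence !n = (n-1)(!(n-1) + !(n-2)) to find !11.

!11 = (11-1)·(!10 + !9) = 10·(1334961 + 133496) = 10·1468457 = 14684570.

14684570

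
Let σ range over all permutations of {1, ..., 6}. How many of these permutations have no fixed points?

265

Use !n = n·!(n-1) + (-1)^n.
!6 = 6·44 + 1 = 265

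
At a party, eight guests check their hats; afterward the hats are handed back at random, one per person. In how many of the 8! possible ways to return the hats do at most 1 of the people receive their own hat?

29665

# with exactly i fixed is C(8,i)·!(8-i); sum over i=0..1:
  i=0: C(8,0)·!8 = 1·14833 = 14833
  i=1: C(8,1)·!7 = 8·1854 = 14832
Total = 29665.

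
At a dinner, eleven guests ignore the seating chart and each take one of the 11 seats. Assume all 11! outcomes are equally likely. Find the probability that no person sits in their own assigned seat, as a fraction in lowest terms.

Favorable outcomes: !11 = 14684570.
Total outcomes: 11! = 39916800.
Probability = 14684570/39916800 = 1468457/3991680.

1468457/3991680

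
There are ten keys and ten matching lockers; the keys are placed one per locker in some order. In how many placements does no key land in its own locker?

Recurrence: !10 = 9·(!9 + !8).
!10 = 9·(133496 + 14833) = 9·148329 = 1334961

1334961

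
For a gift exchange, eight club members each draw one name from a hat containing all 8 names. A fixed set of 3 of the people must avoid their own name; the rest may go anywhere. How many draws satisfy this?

27240

Let A_j be the event that the j-th constrained one is fixed. By inclusion-exclusion over the 3 events:
Σ_{j=0}^{3} (-1)^j C(3,j)(8-j)!
= C(3,0)·8! - C(3,1)·7! + C(3,2)·6! - C(3,3)·5!
= 40320 - 15120 + 2160 - 120
= 27240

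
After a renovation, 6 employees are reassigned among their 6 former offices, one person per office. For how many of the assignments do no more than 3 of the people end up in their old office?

# with exactly i fixed is C(6,i)·!(6-i); sum over i=0..3:
  i=0: C(6,0)·!6 = 1·265 = 265
  i=1: C(6,1)·!5 = 6·44 = 264
  i=2: C(6,2)·!4 = 15·9 = 135
  i=3: C(6,3)·!3 = 20·2 = 40
Total = 704.

704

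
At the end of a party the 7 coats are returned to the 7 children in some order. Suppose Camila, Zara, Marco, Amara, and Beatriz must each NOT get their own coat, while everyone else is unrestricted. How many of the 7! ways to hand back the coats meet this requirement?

2428

Let A_j be the event that the j-th constrained one is fixed. By inclusion-exclusion over the 5 events:
Σ_{j=0}^{5} (-1)^j C(5,j)(7-j)!
= C(5,0)·7! - C(5,1)·6! + C(5,2)·5! - C(5,3)·4! + C(5,4)·3! - C(5,5)·2!
= 5040 - 3600 + 1200 - 240 + 30 - 2
= 2428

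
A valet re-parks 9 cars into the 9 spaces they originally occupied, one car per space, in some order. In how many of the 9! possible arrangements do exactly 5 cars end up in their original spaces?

Choose which 5 of the 9 are fixed: C(9,5) = 126.
The remaining 4 must be deranged: !4 = 9.
Total: 126 × 9 = 1134.

1134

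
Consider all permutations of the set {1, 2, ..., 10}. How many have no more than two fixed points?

Sum C(10,i)·!(10-i) for i = 0..2:
  i=0: C(10,0)·!10 = 1·1334961 = 1334961
  i=1: C(10,1)·!9 = 10·133496 = 1334960
  i=2: C(10,2)·!8 = 45·14833 = 667485
Total = 3337406.

3337406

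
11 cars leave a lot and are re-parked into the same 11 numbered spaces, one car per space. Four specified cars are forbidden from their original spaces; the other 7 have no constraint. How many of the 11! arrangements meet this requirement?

27422640

Let A_j be the event that the j-th constrained one is fixed. By inclusion-exclusion over the 4 events:
Σ_{j=0}^{4} (-1)^j C(4,j)(11-j)!
= C(4,0)·11! - C(4,1)·10! + C(4,2)·9! - C(4,3)·8! + C(4,4)·7!
= 39916800 - 14515200 + 2177280 - 161280 + 5040
= 27422640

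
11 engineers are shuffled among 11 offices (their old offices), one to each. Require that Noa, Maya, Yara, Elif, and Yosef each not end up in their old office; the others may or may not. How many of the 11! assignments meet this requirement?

25022880

Let A_j be the event that the j-th constrained one is fixed. By inclusion-exclusion over the 5 events:
Σ_{j=0}^{5} (-1)^j C(5,j)(11-j)!
= C(5,0)·11! - C(5,1)·10! + C(5,2)·9! - C(5,3)·8! + C(5,4)·7! - C(5,5)·6!
= 39916800 - 18144000 + 3628800 - 403200 + 25200 - 720
= 25022880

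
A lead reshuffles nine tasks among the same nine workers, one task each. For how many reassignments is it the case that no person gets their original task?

133496

By inclusion-exclusion, !9 = Σ (-1)^k · 9!/k! for k=0..9
= 9! - 9!/1! + 9!/2! - 9!/3! + 9!/4! - 9!/5! + 9!/6! - 9!/7! + 9!/8! - 9!/9!
= 362880 - 362880 + 181440 - 60480 + 15120 - 3024 + 504 - 72 + 9 - 1
= 133496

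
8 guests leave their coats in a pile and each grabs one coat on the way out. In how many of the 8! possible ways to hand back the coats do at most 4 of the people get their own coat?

# with exactly i fixed is C(8,i)·!(8-i); sum over i=0..4:
  i=0: C(8,0)·!8 = 1·14833 = 14833
  i=1: C(8,1)·!7 = 8·1854 = 14832
  i=2: C(8,2)·!6 = 28·265 = 7420
  i=3: C(8,3)·!5 = 56·44 = 2464
  i=4: C(8,4)·!4 = 70·9 = 630
Total = 40179.

40179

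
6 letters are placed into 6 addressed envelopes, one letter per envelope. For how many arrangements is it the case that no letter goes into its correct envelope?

Use !n = n·!(n-1) + (-1)^n.
!6 = 6·44 + 1 = 265

265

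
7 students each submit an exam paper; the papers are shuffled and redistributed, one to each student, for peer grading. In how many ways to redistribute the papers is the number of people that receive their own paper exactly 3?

315

Choose which 3 of the 7 are fixed: C(7,3) = 35.
The other 4 form a derangement: !4 = 9.
Total: 35 × 9 = 315.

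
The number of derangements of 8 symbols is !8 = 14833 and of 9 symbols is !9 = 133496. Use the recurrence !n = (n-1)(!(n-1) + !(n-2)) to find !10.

1334961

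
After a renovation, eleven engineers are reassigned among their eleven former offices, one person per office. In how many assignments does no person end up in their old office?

14684570

The subfactorial !11 = [11!/e] (nearest integer).
11! = 39916800, and 39916800/e ≈ 14684570.08, so !11 = 14684570.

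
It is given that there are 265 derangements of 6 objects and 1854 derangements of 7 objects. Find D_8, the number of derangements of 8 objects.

D_8 = (8-1)·(D_7 + D_6) = 7·(1854 + 265) = 7·2119 = 14833.

14833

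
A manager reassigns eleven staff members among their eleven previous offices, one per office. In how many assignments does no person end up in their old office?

!11 is the nearest integer to 11!/e.
11! = 39916800, and 39916800/e ≈ 14684570.08, so !11 = 14684570.

14684570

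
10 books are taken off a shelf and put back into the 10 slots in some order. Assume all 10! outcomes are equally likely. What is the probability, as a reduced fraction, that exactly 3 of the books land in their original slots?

Favorable outcomes: C(10,3)·!7 = 120·1854 = 222480.
Total outcomes: 10! = 3628800.
Probability = 222480/3628800 = 103/1680.

103/1680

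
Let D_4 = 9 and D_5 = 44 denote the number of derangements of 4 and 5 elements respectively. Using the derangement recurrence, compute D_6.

265

D_6 = (6-1)·(D_5 + D_4) = 5·(44 + 9) = 5·53 = 265.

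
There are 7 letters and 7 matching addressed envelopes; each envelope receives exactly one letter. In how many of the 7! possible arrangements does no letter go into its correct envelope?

Recurrence: !7 = 6·(!6 + !5).
!7 = 6·(265 + 44) = 6·309 = 1854

1854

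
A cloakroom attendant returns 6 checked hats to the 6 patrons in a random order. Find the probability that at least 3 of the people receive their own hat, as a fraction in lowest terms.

7/90

Favorable outcomes: Σ_{i≥3} C(6,i)·!(6-i) = 20·2 + 15·1 + 6·0 + 1·1 = 56.
Total outcomes: 6! = 720.
Probability = 56/720 = 7/90.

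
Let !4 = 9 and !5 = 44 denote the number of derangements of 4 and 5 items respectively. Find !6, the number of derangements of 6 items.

265

!6 = (6-1)·(!5 + !4) = 5·(44 + 9) = 5·53 = 265.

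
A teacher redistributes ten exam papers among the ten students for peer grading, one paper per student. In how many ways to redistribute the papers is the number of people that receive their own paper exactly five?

11088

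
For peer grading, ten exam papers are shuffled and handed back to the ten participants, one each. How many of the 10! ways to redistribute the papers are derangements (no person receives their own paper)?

!10 is the nearest integer to 10!/e.
10! = 3628800, and 3628800/e ≈ 1334960.92, so !10 = 1334961.

1334961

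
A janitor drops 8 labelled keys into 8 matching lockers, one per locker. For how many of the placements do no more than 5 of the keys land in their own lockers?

# with exactly i fixed is C(8,i)·!(8-i); sum over i=0..5:
  i=0: C(8,0)·!8 = 1·14833 = 14833
  i=1: C(8,1)·!7 = 8·1854 = 14832
  i=2: C(8,2)·!6 = 28·265 = 7420
  i=3: C(8,3)·!5 = 56·44 = 2464
  i=4: C(8,4)·!4 = 70·9 = 630
  i=5: C(8,5)·!3 = 56·2 = 112
Total = 40291.

40291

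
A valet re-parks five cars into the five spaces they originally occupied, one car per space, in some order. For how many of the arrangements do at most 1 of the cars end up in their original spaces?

Sum C(5,i)·!(5-i) for i = 0..1:
  i=0: C(5,0)·!5 = 1·44 = 44
  i=1: C(5,1)·!4 = 5·9 = 45
Total = 89.

89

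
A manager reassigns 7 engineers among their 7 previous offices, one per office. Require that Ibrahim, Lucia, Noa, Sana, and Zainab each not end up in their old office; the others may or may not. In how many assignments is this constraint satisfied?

Inclusion-exclusion on the 5 forbidden self-matches:
Σ_{j=0}^{5} (-1)^j C(5,j)(7-j)!
= C(5,0)·7! - C(5,1)·6! + C(5,2)·5! - C(5,3)·4! + C(5,4)·3! - C(5,5)·2!
= 5040 - 3600 + 1200 - 240 + 30 - 2
= 2428

2428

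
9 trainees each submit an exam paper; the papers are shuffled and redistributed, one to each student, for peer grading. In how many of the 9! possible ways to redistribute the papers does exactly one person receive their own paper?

133497

Pick the single fixed position: C(9,1) = 9 ways.
The remaining 8 must be deranged: !8 = 14833.
Total: 9 × 14833 = 133497.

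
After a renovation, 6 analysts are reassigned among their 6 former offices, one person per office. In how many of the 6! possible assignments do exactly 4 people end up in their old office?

Choose which 4 of the 6 are fixed: C(6,4) = 15.
The remaining 2 must be deranged: !2 = 1.
Total: 15 × 1 = 15.

15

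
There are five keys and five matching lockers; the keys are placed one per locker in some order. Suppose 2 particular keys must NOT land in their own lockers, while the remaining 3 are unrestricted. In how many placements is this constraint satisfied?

Let A_j be the event that the j-th constrained one is fixed. By inclusion-exclusion over the 2 events:
Σ_{j=0}^{2} (-1)^j C(2,j)(5-j)!
= C(2,0)·5! - C(2,1)·4! + C(2,2)·3!
= 120 - 48 + 6
= 78

78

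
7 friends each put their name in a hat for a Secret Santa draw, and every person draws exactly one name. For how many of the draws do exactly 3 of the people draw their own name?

315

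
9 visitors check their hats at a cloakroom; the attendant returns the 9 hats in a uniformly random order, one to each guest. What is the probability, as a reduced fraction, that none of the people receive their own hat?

16687/45360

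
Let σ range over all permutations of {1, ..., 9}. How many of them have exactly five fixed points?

1134

Choose which 5 of the 9 are fixed: C(9,5) = 126.
The remaining 4 must be deranged: !4 = 9.
Total: 126 × 9 = 1134.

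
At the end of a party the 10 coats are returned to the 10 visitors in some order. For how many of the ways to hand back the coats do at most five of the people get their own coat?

3626624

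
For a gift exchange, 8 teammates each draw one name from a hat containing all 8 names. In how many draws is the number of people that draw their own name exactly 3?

2464

Choose which 3 of the 8 are fixed: C(8,3) = 56.
The other 5 form a derangement: !5 = 44.
Total: 56 × 44 = 2464.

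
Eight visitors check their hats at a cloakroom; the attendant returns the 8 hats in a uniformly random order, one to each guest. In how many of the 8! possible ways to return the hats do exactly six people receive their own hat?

Choose which 6 of the 8 are fixed: C(8,6) = 28.
The remaining 2 must be deranged: !2 = 1.
Total: 28 × 1 = 28.

28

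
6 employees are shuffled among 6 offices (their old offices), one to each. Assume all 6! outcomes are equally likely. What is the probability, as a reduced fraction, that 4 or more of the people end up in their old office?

Favorable outcomes: Σ_{i≥4} C(6,i)·!(6-i) = 15·1 + 6·0 + 1·1 = 16.
Total outcomes: 6! = 720.
Probability = 16/720 = 1/45.

1/45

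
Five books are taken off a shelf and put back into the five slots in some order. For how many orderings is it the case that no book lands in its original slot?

44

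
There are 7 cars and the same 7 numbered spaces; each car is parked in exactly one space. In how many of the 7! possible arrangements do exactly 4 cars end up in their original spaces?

Choose which 4 of the 7 are fixed: C(7,4) = 35.
The remaining 3 must be deranged: !3 = 2.
Total: 35 × 2 = 70.

70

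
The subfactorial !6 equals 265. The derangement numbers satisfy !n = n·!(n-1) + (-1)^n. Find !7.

1854

!7 = 7·265 - 1 = 1854.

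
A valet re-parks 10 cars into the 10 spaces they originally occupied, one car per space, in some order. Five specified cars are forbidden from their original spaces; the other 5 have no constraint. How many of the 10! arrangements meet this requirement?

2170680

Inclusion-exclusion on the 5 forbidden self-matches:
Σ_{j=0}^{5} (-1)^j C(5,j)(10-j)!
= C(5,0)·10! - C(5,1)·9! + C(5,2)·8! - C(5,3)·7! + C(5,4)·6! - C(5,5)·5!
= 3628800 - 1814400 + 403200 - 50400 + 3600 - 120
= 2170680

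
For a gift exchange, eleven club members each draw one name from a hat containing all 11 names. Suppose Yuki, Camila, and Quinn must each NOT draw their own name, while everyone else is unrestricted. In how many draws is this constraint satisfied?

Let A_j be the event that the j-th constrained one is fixed. By inclusion-exclusion over the 3 events:
Σ_{j=0}^{3} (-1)^j C(3,j)(11-j)!
= C(3,0)·11! - C(3,1)·10! + C(3,2)·9! - C(3,3)·8!
= 39916800 - 10886400 + 1088640 - 40320
= 30078720

30078720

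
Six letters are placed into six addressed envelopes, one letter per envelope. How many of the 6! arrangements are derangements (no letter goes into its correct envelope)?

265

The subfactorial !6 = [6!/e] (nearest integer).
6! = 720, and 720/e ≈ 264.87, so !6 = 265.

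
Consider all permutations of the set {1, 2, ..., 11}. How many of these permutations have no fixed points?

Recurrence: !11 = 10·(!10 + !9).
!11 = 10·(1334961 + 133496) = 10·1468457 = 14684570

14684570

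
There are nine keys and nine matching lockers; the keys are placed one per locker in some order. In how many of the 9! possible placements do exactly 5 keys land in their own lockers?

1134

Choose which 5 of the 9 are fixed: C(9,5) = 126.
The other 4 form a derangement: !4 = 9.
Total: 126 × 9 = 1134.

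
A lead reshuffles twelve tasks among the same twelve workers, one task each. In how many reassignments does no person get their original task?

!12 is the nearest integer to 12!/e.
12! = 479001600, and 479001600/e ≈ 176214840.93, so !12 = 176214841.

176214841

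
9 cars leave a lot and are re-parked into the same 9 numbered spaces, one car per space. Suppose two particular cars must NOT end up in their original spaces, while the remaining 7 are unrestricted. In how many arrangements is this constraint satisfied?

287280

Inclusion-exclusion on the 2 forbidden self-matches:
Σ_{j=0}^{2} (-1)^j C(2,j)(9-j)!
= C(2,0)·9! - C(2,1)·8! + C(2,2)·7!
= 362880 - 80640 + 5040
= 287280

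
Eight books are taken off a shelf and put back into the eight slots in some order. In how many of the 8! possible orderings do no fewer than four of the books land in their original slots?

771

Sum C(8,i)·!(8-i) for i = 4..8:
  i=4: C(8,4)·!4 = 70·9 = 630
  i=5: C(8,5)·!3 = 56·2 = 112
  i=6: C(8,6)·!2 = 28·1 = 28
  i=7: C(8,7)·!1 = 8·0 = 0
  i=8: C(8,8)·!0 = 1·1 = 1
Total = 771.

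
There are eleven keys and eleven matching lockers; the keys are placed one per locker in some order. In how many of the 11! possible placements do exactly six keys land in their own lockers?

20328

Pick the 6 fixed positions: C(11,6) = 462 ways.
The other 5 form a derangement: !5 = 44.
Total: 462 × 44 = 20328.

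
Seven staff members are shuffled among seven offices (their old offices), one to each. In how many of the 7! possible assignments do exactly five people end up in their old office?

21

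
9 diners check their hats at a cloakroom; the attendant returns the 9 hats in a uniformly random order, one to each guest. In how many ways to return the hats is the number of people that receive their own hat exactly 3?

22260

Pick the 3 fixed positions: C(9,3) = 84 ways.
The other 6 form a derangement: !6 = 265.
Total: 84 × 265 = 22260.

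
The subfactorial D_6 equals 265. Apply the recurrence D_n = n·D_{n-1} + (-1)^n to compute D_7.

1854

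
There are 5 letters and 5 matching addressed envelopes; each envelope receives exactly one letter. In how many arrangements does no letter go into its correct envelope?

44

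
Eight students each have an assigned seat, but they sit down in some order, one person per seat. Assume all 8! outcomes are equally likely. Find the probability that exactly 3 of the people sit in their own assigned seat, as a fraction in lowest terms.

11/180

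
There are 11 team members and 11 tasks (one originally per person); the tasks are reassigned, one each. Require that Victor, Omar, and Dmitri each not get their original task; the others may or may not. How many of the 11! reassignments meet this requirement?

Inclusion-exclusion on the 3 forbidden self-matches:
Σ_{j=0}^{3} (-1)^j C(3,j)(11-j)!
= C(3,0)·11! - C(3,1)·10! + C(3,2)·9! - C(3,3)·8!
= 39916800 - 10886400 + 1088640 - 40320
= 30078720

30078720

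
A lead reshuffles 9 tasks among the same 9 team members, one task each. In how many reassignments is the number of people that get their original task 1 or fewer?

266993

# with exactly i fixed is C(9,i)·!(9-i); sum over i=0..1:
  i=0: C(9,0)·!9 = 1·133496 = 133496
  i=1: C(9,1)·!8 = 9·14833 = 133497
Total = 266993.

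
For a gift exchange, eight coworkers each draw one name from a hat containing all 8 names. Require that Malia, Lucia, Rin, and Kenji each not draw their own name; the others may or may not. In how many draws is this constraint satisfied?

Inclusion-exclusion on the 4 forbidden self-matches:
Σ_{j=0}^{4} (-1)^j C(4,j)(8-j)!
= C(4,0)·8! - C(4,1)·7! + C(4,2)·6! - C(4,3)·5! + C(4,4)·4!
= 40320 - 20160 + 4320 - 480 + 24
= 24024

24024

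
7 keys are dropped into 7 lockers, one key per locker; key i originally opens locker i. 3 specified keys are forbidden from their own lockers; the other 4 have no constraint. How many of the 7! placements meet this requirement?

3216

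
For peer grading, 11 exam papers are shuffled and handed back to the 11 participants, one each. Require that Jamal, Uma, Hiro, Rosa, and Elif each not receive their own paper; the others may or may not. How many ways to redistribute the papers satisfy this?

25022880

Inclusion-exclusion on the 5 forbidden self-matches:
Σ_{j=0}^{5} (-1)^j C(5,j)(11-j)!
= C(5,0)·11! - C(5,1)·10! + C(5,2)·9! - C(5,3)·8! + C(5,4)·7! - C(5,5)·6!
= 39916800 - 18144000 + 3628800 - 403200 + 25200 - 720
= 25022880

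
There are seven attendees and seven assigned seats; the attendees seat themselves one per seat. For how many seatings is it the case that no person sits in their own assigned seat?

1854

Use !n = n·!(n-1) + (-1)^n.
!7 = 7·265 - 1 = 1854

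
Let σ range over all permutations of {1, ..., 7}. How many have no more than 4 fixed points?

5018

Sum C(7,i)·!(7-i) for i = 0..4:
  i=0: C(7,0)·!7 = 1·1854 = 1854
  i=1: C(7,1)·!6 = 7·265 = 1855
  i=2: C(7,2)·!5 = 21·44 = 924
  i=3: C(7,3)·!4 = 35·9 = 315
  i=4: C(7,4)·!3 = 35·2 = 70
Total = 5018.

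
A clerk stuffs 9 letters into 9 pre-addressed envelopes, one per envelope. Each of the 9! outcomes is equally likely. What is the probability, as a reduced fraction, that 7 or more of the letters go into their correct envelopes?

Favorable outcomes: Σ_{i≥7} C(9,i)·!(9-i) = 36·1 + 9·0 + 1·1 = 37.
Total outcomes: 9! = 362880.
Probability = 37/362880 = 37/362880.

37/362880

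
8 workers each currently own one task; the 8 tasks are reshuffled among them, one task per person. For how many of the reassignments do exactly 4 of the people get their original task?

Choose which 4 of the 8 are fixed: C(8,4) = 70.
The other 4 form a derangement: !4 = 9.
Total: 70 × 9 = 630.

630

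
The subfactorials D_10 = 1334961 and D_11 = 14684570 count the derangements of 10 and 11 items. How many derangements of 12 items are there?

D_12 = (12-1)·(D_11 + D_10) = 11·(14684570 + 1334961) = 11·16019531 = 176214841.

176214841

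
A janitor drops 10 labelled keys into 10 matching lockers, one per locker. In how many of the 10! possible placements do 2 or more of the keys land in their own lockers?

958879

# with exactly i fixed is C(10,i)·!(10-i); sum over i=2..10:
  i=2: C(10,2)·!8 = 45·14833 = 667485
  i=3: C(10,3)·!7 = 120·1854 = 222480
  i=4: C(10,4)·!6 = 210·265 = 55650
  i=5: C(10,5)·!5 = 252·44 = 11088
  i=6: C(10,6)·!4 = 210·9 = 1890
  i=7: C(10,7)·!3 = 120·2 = 240
  i=8: C(10,8)·!2 = 45·1 = 45
  i=9: C(10,9)·!1 = 10·0 = 0
  i=10: C(10,10)·!0 = 1·1 = 1
Total = 958879.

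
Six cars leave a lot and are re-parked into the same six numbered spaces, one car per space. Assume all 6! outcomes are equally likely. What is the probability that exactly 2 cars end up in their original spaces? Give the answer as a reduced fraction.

3/16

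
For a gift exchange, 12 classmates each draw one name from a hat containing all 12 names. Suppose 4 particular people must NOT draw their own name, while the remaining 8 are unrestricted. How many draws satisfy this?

Inclusion-exclusion on the 4 forbidden self-matches:
Σ_{j=0}^{4} (-1)^j C(4,j)(12-j)!
= C(4,0)·12! - C(4,1)·11! + C(4,2)·10! - C(4,3)·9! + C(4,4)·8!
= 479001600 - 159667200 + 21772800 - 1451520 + 40320
= 339696000

339696000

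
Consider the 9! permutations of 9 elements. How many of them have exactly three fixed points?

Pick the 3 fixed positions: C(9,3) = 84 ways.
The remaining 6 must be deranged: !6 = 265.
Total: 84 × 265 = 22260.

22260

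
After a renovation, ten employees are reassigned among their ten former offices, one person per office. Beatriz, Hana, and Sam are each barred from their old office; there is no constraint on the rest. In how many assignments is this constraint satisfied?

Inclusion-exclusion on the 3 forbidden self-matches:
Σ_{j=0}^{3} (-1)^j C(3,j)(10-j)!
= C(3,0)·10! - C(3,1)·9! + C(3,2)·8! - C(3,3)·7!
= 3628800 - 1088640 + 120960 - 5040
= 2656080

2656080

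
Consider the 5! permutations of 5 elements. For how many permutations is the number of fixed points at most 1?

89

Sum C(5,i)·!(5-i) for i = 0..1:
  i=0: C(5,0)·!5 = 1·44 = 44
  i=1: C(5,1)·!4 = 5·9 = 45
Total = 89.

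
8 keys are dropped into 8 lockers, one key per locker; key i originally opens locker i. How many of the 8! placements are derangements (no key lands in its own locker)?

14833

By inclusion-exclusion, !8 = Σ (-1)^k · 8!/k! for k=0..8
= 8! - 8!/1! + 8!/2! - 8!/3! + 8!/4! - 8!/5! + 8!/6! - 8!/7! + 8!/8!
= 40320 - 40320 + 20160 - 6720 + 1680 - 336 + 56 - 8 + 1
= 14833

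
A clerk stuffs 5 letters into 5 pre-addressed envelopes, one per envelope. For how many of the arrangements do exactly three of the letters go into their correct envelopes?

10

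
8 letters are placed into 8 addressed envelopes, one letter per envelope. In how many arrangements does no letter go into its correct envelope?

The number of derangements of 8 is !8 = Σ_{k=0}^{8} (-1)^k·8!/k!
= 8! - 8!/1! + 8!/2! - 8!/3! + 8!/4! - 8!/5! + 8!/6! - 8!/7! + 8!/8!
= 40320 - 40320 + 20160 - 6720 + 1680 - 336 + 56 - 8 + 1
= 14833

14833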